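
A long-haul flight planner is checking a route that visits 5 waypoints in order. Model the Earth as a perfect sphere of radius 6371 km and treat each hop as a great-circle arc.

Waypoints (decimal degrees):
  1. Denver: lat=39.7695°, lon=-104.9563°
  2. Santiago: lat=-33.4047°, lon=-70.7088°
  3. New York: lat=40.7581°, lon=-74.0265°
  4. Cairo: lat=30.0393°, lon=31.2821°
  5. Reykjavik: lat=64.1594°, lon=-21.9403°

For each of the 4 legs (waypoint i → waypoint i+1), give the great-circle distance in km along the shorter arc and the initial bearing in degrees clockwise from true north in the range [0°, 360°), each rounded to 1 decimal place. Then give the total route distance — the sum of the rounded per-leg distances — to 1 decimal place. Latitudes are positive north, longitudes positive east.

Leg 1: φ1=0.6941087, φ2=-0.5830220, Δφ=-1.2771307, Δλ=0.5977316 rad; a=sin²(Δφ/2)+cosφ1·cosφ2·sin²(Δλ/2)=0.4108950027; c=2·atan2(√a, √(1-a))=1.391629301; dist=6371·c=8866.070 ≈ 8866.1 km; running total=8866.1 km
Leg 1 bearing: y=sinΔλ·cosφ2=0.46980097, x=cosφ1·sinφ2-sinφ1·cosφ2·cosΔλ=-0.86459716; θ=atan2(y, x)=151.4814° ≈ 151.5°
Leg 2: φ1=-0.5830220, φ2=0.7113630, Δφ=1.2943850, Δλ=-0.0579048 rad; a=sin²(Δφ/2)+cosφ1·cosφ2·sin²(Δλ/2)=0.3640774447; c=2·atan2(√a, √(1-a))=1.295486498; dist=6371·c=8253.544 ≈ 8253.5 km; running total=17119.6 km
Leg 2 bearing: y=sinΔλ·cosφ2=-0.04383679, x=cosφ1·sinφ2-sinφ1·cosφ2·cosΔλ=0.96134207; θ=atan2(y, x)=-2.6109° <0 so +360° → 357.3891° ≈ 357.4°
Leg 3: φ1=0.7113630, φ2=0.5242847, Δφ=-0.1870784, Δλ=1.8379818 rad; a=sin²(Δφ/2)+cosφ1·cosφ2·sin²(Δλ/2)=0.4231517113; c=2·atan2(√a, √(1-a))=1.416488105; dist=6371·c=9024.446 ≈ 9024.4 km; running total=26144.0 km
Leg 3 bearing: y=sinΔλ·cosφ2=0.83496593, x=cosφ1·sinφ2-sinφ1·cosφ2·cosΔλ=0.52840255; θ=atan2(y, x)=57.6726° ≈ 57.7°
Leg 4: φ1=0.5242847, φ2=1.1197928, Δφ=0.5955081, Δλ=-0.9289061 rad; a=sin²(Δφ/2)+cosφ1·cosφ2·sin²(Δλ/2)=0.1617762800; c=2·atan2(√a, √(1-a))=0.827868074; dist=6371·c=5274.348 ≈ 5274.3 km; running total=31418.3 km
Leg 4 bearing: y=sinΔλ·cosφ2=-0.34911600, x=cosφ1·sinφ2-sinφ1·cosφ2·cosΔλ=0.64848815; θ=atan2(y, x)=-28.2960° <0 so +360° → 331.7040° ≈ 331.7°

Leg 1: dist=8866.1 km, bearing=151.5°
Leg 2: dist=8253.5 km, bearing=357.4°
Leg 3: dist=9024.4 km, bearing=57.7°
Leg 4: dist=5274.3 km, bearing=331.7°
Total: 31418.3 km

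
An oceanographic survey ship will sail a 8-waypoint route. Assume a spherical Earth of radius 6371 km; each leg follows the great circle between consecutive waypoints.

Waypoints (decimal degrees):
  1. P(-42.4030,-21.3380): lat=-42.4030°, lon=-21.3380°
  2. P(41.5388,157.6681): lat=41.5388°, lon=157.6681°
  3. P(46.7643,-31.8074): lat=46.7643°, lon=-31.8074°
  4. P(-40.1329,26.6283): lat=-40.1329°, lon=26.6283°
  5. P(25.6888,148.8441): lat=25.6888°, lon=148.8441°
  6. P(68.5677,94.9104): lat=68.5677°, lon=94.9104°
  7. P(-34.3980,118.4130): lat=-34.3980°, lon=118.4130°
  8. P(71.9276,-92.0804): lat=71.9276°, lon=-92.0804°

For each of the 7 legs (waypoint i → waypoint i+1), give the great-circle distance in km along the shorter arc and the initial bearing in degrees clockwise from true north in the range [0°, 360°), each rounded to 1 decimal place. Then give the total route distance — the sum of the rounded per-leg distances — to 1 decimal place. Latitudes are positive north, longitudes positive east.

Leg 1: dist=19888.7 km, bearing=139.1°
Leg 2: dist=10151.6 km, bearing=6.5°
Leg 3: dist=11260.8 km, bearing=138.4°
Leg 4: dist=14488.0 km, bearing=88.4°
Leg 5: dist=5928.8 km, bearing=338.4°
Leg 6: dist=11613.3 km, bearing=160.1°
Leg 7: dist=15484.6 km, bearing=14.0°
Total: 88815.8 km

Leg 1: φ1=-0.7400720, φ2=0.7249888, Δφ=1.4650608, Δλ=3.1242458 rad; a=sin²(Δφ/2)+cosφ1·cosφ2·sin²(Δλ/2)=0.9999015474; c=2·atan2(√a, √(1-a))=3.121747668; dist=6371·c=19888.654 ≈ 19888.7 km; running total=19888.7 km
Leg 1 bearing: y=sinΔλ·cosφ2=0.01298357, x=cosφ1·sinφ2-sinφ1·cosφ2·cosΔλ=-0.01500662; θ=atan2(y, x)=139.1340° ≈ 139.1°
Leg 2: φ1=0.7249888, φ2=0.8161910, Δφ=0.0912022, Δλ=-3.3069713 rad; a=sin²(Δφ/2)+cosφ1·cosφ2·sin²(Δλ/2)=0.5113082727; c=2·atan2(√a, √(1-a))=1.593414801; dist=6371·c=10151.646 ≈ 10151.6 km; running total=30040.3 km
Leg 2 bearing: y=sinΔλ·cosφ2=0.11276890, x=cosφ1·sinφ2-sinφ1·cosφ2·cosΔλ=0.99336381; θ=atan2(y, x)=6.4766° ≈ 6.5°
Leg 3: φ1=0.8161910, φ2=-0.7004512, Δφ=-1.5166423, Δλ=1.0198954 rad; a=sin²(Δφ/2)+cosφ1·cosφ2·sin²(Δλ/2)=0.5977239110; c=2·atan2(√a, √(1-a))=1.767510385; dist=6371·c=11260.809 ≈ 11260.8 km; running total=41301.1 km
Leg 3 bearing: y=sinΔλ·cosφ2=0.65143852, x=cosφ1·sinφ2-sinφ1·cosφ2·cosΔλ=-0.73309481; θ=atan2(y, x)=138.3753° ≈ 138.4°
Leg 4: φ1=-0.7004512, φ2=0.4483541, Δφ=1.1488054, Δλ=2.1330681 rad; a=sin²(Δφ/2)+cosφ1·cosφ2·sin²(Δλ/2)=0.8233556056; c=2·atan2(√a, √(1-a))=2.274061002; dist=6371·c=14488.043 ≈ 14488.0 km; running total=55789.1 km
Leg 4 bearing: y=sinΔλ·cosφ2=0.76242448, x=cosφ1·sinφ2-sinφ1·cosφ2·cosΔλ=0.02176044; θ=atan2(y, x)=88.3652° ≈ 88.4°
Leg 5: φ1=0.4483541, φ2=1.1967321, Δφ=0.7483780, Δλ=-0.9413206 rad; a=sin²(Δφ/2)+cosφ1·cosφ2·sin²(Δλ/2)=0.2013174295; c=2·atan2(√a, √(1-a))=0.930584740; dist=6371·c=5928.755 ≈ 5928.8 km; running total=61717.9 km
Leg 5 bearing: y=sinΔλ·cosφ2=-0.29536738, x=cosφ1·sinφ2-sinφ1·cosφ2·cosΔλ=0.74559574; θ=atan2(y, x)=-21.6110° <0 so +360° → 338.3890° ≈ 338.4°
Leg 6: φ1=1.1967321, φ2=-0.6003584, Δφ=-1.7970905, Δλ=0.4101978 rad; a=sin²(Δφ/2)+cosφ1·cosφ2·sin²(Δλ/2)=0.6246899838; c=2·atan2(√a, √(1-a))=1.822836268; dist=6371·c=11613.290 ≈ 11613.3 km; running total=73331.2 km
Leg 6 bearing: y=sinΔλ·cosφ2=0.32905544, x=cosφ1·sinφ2-sinφ1·cosφ2·cosΔλ=-0.91078656; θ=atan2(y, x)=160.1359° ≈ 160.1°
Leg 7: φ1=-0.6003584, φ2=1.2553734, Δφ=1.8557318, Δλ=-3.6738029 rad; a=sin²(Δφ/2)+cosφ1·cosφ2·sin²(Δλ/2)=0.8788173477; c=2·atan2(√a, √(1-a))=2.430477784; dist=6371·c=15484.574 ≈ 15484.6 km; running total=88815.8 km
Leg 7 bearing: y=sinΔλ·cosφ2=0.15741701, x=cosφ1·sinφ2-sinφ1·cosφ2·cosΔλ=0.63341105; θ=atan2(y, x)=13.9566° ≈ 14.0°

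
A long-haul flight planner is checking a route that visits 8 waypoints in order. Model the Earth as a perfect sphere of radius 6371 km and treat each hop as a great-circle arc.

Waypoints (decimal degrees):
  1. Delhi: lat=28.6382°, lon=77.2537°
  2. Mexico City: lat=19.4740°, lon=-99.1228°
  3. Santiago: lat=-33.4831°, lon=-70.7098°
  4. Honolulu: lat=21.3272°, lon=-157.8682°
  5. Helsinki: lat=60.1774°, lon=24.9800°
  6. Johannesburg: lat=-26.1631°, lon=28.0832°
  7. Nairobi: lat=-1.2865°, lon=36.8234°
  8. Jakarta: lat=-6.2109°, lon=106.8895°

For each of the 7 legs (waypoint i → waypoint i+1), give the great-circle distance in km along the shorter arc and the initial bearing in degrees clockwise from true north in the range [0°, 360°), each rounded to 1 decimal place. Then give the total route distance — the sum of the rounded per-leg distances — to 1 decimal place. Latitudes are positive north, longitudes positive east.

Leg 1: φ1=0.4998309, φ2=0.3398854, Δφ=-0.1599455, Δλ=-3.0783506 rad; a=sin²(Δφ/2)+cosφ1·cosφ2·sin²(Δλ/2)=0.8330099405; c=2·atan2(√a, √(1-a))=2.299656565; dist=6371·c=14651.112 ≈ 14651.1 km; running total=14651.1 km
Leg 1 bearing: y=sinΔλ·cosφ2=-0.05958437, x=cosφ1·sinφ2-sinφ1·cosφ2·cosΔλ=0.74355042; θ=atan2(y, x)=-4.5816° <0 so +360° → 355.4184° ≈ 355.4°
Leg 2: φ1=0.3398854, φ2=-0.5843903, Δφ=-0.9242758, Δλ=0.4959004 rad; a=sin²(Δφ/2)+cosφ1·cosφ2·sin²(Δλ/2)=0.2461542963; c=2·atan2(√a, √(1-a))=1.038293274; dist=6371·c=6614.966 ≈ 6615.0 km; running total=21266.1 km
Leg 2 bearing: y=sinΔλ·cosφ2=0.39686015, x=cosφ1·sinφ2-sinφ1·cosφ2·cosΔλ=-0.76469043; θ=atan2(y, x)=152.5715° ≈ 152.6°
Leg 3: φ1=-0.5843903, φ2=0.3722299, Δφ=0.9566202, Δλ=-1.5212011 rad; a=sin²(Δφ/2)+cosφ1·cosφ2·sin²(Δλ/2)=0.5810650352; c=2·atan2(√a, √(1-a))=1.733645229; dist=6371·c=11045.054 ≈ 11045.1 km; running total=32311.2 km
Leg 3 bearing: y=sinΔλ·cosφ2=-0.93037329, x=cosφ1·sinφ2-sinφ1·cosφ2·cosΔλ=0.32881513; θ=atan2(y, x)=-70.5354° <0 so +360° → 289.4646° ≈ 289.5°
Leg 4: φ1=0.3722299, φ2=1.0502938, Δφ=0.6780639, Δλ=3.1913031 rad; a=sin²(Δφ/2)+cosφ1·cosφ2·sin²(Δλ/2)=0.5735788690; c=2·atan2(√a, √(1-a))=1.718490435; dist=6371·c=10948.503 ≈ 10948.5 km; running total=43259.7 km
Leg 4 bearing: y=sinΔλ·cosφ2=-0.02471164, x=cosφ1·sinφ2-sinφ1·cosφ2·cosΔλ=0.98880430; θ=atan2(y, x)=-1.4316° <0 so +360° → 358.5684° ≈ 358.6°
Leg 5: φ1=1.0502938, φ2=-0.4566322, Δφ=-1.5069260, Δλ=0.0541611 rad; a=sin²(Δφ/2)+cosφ1·cosφ2·sin²(Δλ/2)=0.4684138085; c=2·atan2(√a, √(1-a))=1.507581851; dist=6371·c=9604.804 ≈ 9604.8 km; running total=52864.5 km
Leg 5 bearing: y=sinΔλ·cosφ2=0.04858809, x=cosφ1·sinφ2-sinφ1·cosφ2·cosΔλ=-0.99681916; θ=atan2(y, x)=177.2094° ≈ 177.2°
Leg 6: φ1=-0.4566322, φ2=-0.0224537, Δφ=0.4341786, Δλ=0.1525453 rad; a=sin²(Δφ/2)+cosφ1·cosφ2·sin²(Δλ/2)=0.0516020894; c=2·atan2(√a, √(1-a))=0.458322812; dist=6371·c=2919.975 ≈ 2920.0 km; running total=55784.5 km
Leg 6 bearing: y=sinΔλ·cosφ2=0.15191603, x=cosφ1·sinφ2-sinφ1·cosφ2·cosΔλ=0.41554636; θ=atan2(y, x)=20.0815° ≈ 20.1°
Leg 7: φ1=-0.0224537, φ2=-0.1084007, Δφ=-0.0859470, Δλ=1.2228841 rad; a=sin²(Δφ/2)+cosφ1·cosφ2·sin²(Δλ/2)=0.3293608710; c=2·atan2(√a, √(1-a))=1.222519861; dist=6371·c=7788.674 ≈ 7788.7 km; running total=63573.2 km
Leg 7 bearing: y=sinΔλ·cosφ2=0.93456864, x=cosφ1·sinφ2-sinφ1·cosφ2·cosΔλ=-0.10055153; θ=atan2(y, x)=96.1409° ≈ 96.1°

Leg 1: dist=14651.1 km, bearing=355.4°
Leg 2: dist=6615.0 km, bearing=152.6°
Leg 3: dist=11045.1 km, bearing=289.5°
Leg 4: dist=10948.5 km, bearing=358.6°
Leg 5: dist=9604.8 km, bearing=177.2°
Leg 6: dist=2920.0 km, bearing=20.1°
Leg 7: dist=7788.7 km, bearing=96.1°
Total: 63573.2 km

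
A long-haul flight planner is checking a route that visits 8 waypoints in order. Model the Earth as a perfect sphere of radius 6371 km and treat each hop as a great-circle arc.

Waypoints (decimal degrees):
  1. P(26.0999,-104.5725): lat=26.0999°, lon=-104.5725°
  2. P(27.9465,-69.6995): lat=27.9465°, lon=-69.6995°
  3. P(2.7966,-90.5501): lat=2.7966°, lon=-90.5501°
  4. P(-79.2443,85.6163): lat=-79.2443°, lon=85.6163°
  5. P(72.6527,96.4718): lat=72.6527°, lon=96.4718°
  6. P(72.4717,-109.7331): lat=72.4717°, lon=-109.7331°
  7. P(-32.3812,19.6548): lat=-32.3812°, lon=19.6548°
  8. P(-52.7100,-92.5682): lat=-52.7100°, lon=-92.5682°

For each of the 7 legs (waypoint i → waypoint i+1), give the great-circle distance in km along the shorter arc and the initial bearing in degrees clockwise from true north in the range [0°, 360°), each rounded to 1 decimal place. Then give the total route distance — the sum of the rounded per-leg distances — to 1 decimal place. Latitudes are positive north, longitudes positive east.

Leg 1: φ1=0.4555292, φ2=0.4877584, Δφ=0.0322292, Δλ=0.6086487 rad; a=sin²(Δφ/2)+cosφ1·cosφ2·sin²(Δλ/2)=0.0714899842; c=2·atan2(√a, √(1-a))=0.541337938; dist=6371·c=3448.864 ≈ 3448.9 km; running total=3448.9 km
Leg 1 bearing: y=sinΔλ·cosφ2=0.50508394, x=cosφ1·sinφ2-sinφ1·cosφ2·cosΔλ=0.10201412; θ=atan2(y, x)=78.5813° ≈ 78.6°
Leg 2: φ1=0.4877584, φ2=0.0488099, Δφ=-0.4389486, Δλ=-0.3639116 rad; a=sin²(Δφ/2)+cosφ1·cosφ2·sin²(Δλ/2)=0.0762917525; c=2·atan2(√a, √(1-a))=0.559696108; dist=6371·c=3565.824 ≈ 3565.8 km; running total=7014.7 km
Leg 2 bearing: y=sinΔλ·cosφ2=-0.35550850, x=cosφ1·sinφ2-sinφ1·cosφ2·cosΔλ=-0.39433360; θ=atan2(y, x)=-137.9640° <0 so +360° → 222.0360° ≈ 222.0°
Leg 3: φ1=0.0488099, φ2=-1.3830739, Δφ=-1.4318838, Δλ=3.0746837 rad; a=sin²(Δφ/2)+cosφ1·cosφ2·sin²(Δλ/2)=0.6169578855; c=2·atan2(√a, √(1-a))=1.806899578; dist=6371·c=11511.757 ≈ 11511.8 km; running total=18526.5 km
Leg 3 bearing: y=sinΔλ·cosφ2=0.01247735, x=cosφ1·sinφ2-sinφ1·cosφ2·cosΔλ=-0.97217680; θ=atan2(y, x)=179.2647° ≈ 179.3°
Leg 4: φ1=-1.3830739, φ2=1.2680288, Δφ=2.6511028, Δλ=0.1894642 rad; a=sin²(Δφ/2)+cosφ1·cosφ2·sin²(Δλ/2)=0.9415489655; c=2·atan2(√a, √(1-a))=2.653220788; dist=6371·c=16903.670 ≈ 16903.7 km; running total=35430.2 km
Leg 4 bearing: y=sinΔλ·cosφ2=0.05615384, x=cosφ1·sinφ2-sinφ1·cosφ2·cosΔλ=0.46581626; θ=atan2(y, x)=6.8738° ≈ 6.9°
Leg 5: φ1=1.2680288, φ2=1.2648698, Δφ=-0.0031590, Δλ=-3.5989544 rad; a=sin²(Δφ/2)+cosφ1·cosφ2·sin²(Δλ/2)=0.0851874889; c=2·atan2(√a, √(1-a))=0.592360595; dist=6371·c=3773.929 ≈ 3773.9 km; running total=39204.1 km
Leg 5 bearing: y=sinΔλ·cosφ2=0.13299444, x=cosφ1·sinφ2-sinφ1·cosφ2·cosΔλ=0.54224976; θ=atan2(y, x)=13.7806° ≈ 13.8°
Leg 6: φ1=1.2648698, φ2=-0.5651586, Δφ=-1.8300283, Δλ=2.2582449 rad; a=sin²(Δφ/2)+cosφ1·cosφ2·sin²(Δλ/2)=0.8360411160; c=2·atan2(√a, √(1-a))=2.307813555; dist=6371·c=14703.080 ≈ 14703.1 km; running total=53907.2 km
Leg 6 bearing: y=sinΔλ·cosφ2=0.65268955, x=cosφ1·sinφ2-sinφ1·cosφ2·cosΔλ=0.34971678; θ=atan2(y, x)=61.8172° ≈ 61.8°
Leg 7: φ1=-0.5651586, φ2=-0.9199630, Δφ=-0.3548045, Δλ=-1.9586608 rad; a=sin²(Δφ/2)+cosφ1·cosφ2·sin²(Δλ/2)=0.3837185970; c=2·atan2(√a, √(1-a))=1.336084415; dist=6371·c=8512.194 ≈ 8512.2 km; running total=62419.4 km
Leg 7 bearing: y=sinΔλ·cosφ2=-0.56084634, x=cosφ1·sinφ2-sinφ1·cosφ2·cosΔλ=-0.79458538; θ=atan2(y, x)=-144.7842° <0 so +360° → 215.2158° ≈ 215.2°

Leg 1: dist=3448.9 km, bearing=78.6°
Leg 2: dist=3565.8 km, bearing=222.0°
Leg 3: dist=11511.8 km, bearing=179.3°
Leg 4: dist=16903.7 km, bearing=6.9°
Leg 5: dist=3773.9 km, bearing=13.8°
Leg 6: dist=14703.1 km, bearing=61.8°
Leg 7: dist=8512.2 km, bearing=215.2°
Total: 62419.4 km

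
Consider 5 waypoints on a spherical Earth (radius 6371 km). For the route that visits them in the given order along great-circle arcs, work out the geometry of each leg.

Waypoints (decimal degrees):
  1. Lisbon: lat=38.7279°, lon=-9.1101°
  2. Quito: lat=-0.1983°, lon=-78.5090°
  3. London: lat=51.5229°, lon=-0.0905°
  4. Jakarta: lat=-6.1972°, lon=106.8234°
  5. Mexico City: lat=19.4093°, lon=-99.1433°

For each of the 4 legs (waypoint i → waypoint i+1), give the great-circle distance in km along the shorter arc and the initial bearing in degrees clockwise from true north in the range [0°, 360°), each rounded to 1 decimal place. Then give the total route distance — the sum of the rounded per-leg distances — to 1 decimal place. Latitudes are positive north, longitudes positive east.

Leg 1: φ1=0.6759294, φ2=-0.0034610, Δφ=-0.6793904, Δλ=-1.2112393 rad; a=sin²(Δφ/2)+cosφ1·cosφ2·sin²(Δλ/2)=0.3638360628; c=2·atan2(√a, √(1-a))=1.294984807; dist=6371·c=8250.348 ≈ 8250.3 km; running total=8250.3 km
Leg 1 bearing: y=sinΔλ·cosφ2=-0.93604717, x=cosφ1·sinφ2-sinφ1·cosφ2·cosΔλ=-0.22283002; θ=atan2(y, x)=-103.3903° <0 so +360° → 256.6097° ≈ 256.6°
Leg 2: φ1=-0.0034610, φ2=0.8992442, Δφ=0.9027052, Δλ=1.3686610 rad; a=sin²(Δφ/2)+cosφ1·cosφ2·sin²(Δλ/2)=0.4388979806; c=2·atan2(√a, √(1-a))=1.448286063; dist=6371·c=9227.031 ≈ 9227.0 km; running total=17477.3 km
Leg 2 bearing: y=sinΔλ·cosφ2=0.60953384, x=cosφ1·sinφ2-sinφ1·cosφ2·cosΔλ=0.78328454; θ=atan2(y, x)=37.8892° ≈ 37.9°
Leg 3: φ1=0.8992442, φ2=-0.1081615, Δφ=-1.0074058, Δλ=1.8659996 rad; a=sin²(Δφ/2)+cosφ1·cosφ2·sin²(Δλ/2)=0.6322360097; c=2·atan2(√a, √(1-a))=1.838452734; dist=6371·c=11712.782 ≈ 11712.8 km; running total=29190.1 km
Leg 3 bearing: y=sinΔλ·cosφ2=0.95115206, x=cosφ1·sinφ2-sinφ1·cosφ2·cosΔλ=0.15926179; θ=atan2(y, x)=80.4945° ≈ 80.5°
Leg 4: φ1=-0.1081615, φ2=0.3387562, Δφ=0.4469177, Δλ=-3.5947971 rad; a=sin²(Δφ/2)+cosφ1·cosφ2·sin²(Δλ/2)=0.9394364654; c=2·atan2(√a, √(1-a))=2.644290810; dist=6371·c=16846.777 ≈ 16846.8 km; running total=46036.9 km
Leg 4 bearing: y=sinΔλ·cosφ2=0.41296520, x=cosφ1·sinφ2-sinφ1·cosφ2·cosΔλ=0.23883491; θ=atan2(y, x)=59.9574° ≈ 60.0°

Leg 1: dist=8250.3 km, bearing=256.6°
Leg 2: dist=9227.0 km, bearing=37.9°
Leg 3: dist=11712.8 km, bearing=80.5°
Leg 4: dist=16846.8 km, bearing=60.0°
Total: 46036.9 km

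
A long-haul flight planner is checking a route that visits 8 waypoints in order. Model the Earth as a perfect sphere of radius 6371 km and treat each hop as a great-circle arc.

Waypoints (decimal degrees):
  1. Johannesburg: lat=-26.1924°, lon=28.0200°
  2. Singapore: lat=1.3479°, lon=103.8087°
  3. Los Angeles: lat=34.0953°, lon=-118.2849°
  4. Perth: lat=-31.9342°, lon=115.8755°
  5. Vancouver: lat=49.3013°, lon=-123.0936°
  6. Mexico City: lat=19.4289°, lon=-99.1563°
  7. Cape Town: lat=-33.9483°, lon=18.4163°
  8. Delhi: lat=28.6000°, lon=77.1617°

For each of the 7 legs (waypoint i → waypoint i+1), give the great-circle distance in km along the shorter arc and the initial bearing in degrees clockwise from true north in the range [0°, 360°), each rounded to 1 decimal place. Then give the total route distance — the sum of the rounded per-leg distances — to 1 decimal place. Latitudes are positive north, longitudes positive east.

Leg 1: dist=8660.6 km, bearing=82.4°
Leg 2: dist=14116.4 km, bearing=44.0°
Leg 3: dist=15019.4 km, bearing=256.9°
Leg 4: dist=14826.4 km, bearing=50.2°
Leg 5: dist=3946.0 km, bearing=138.8°
Leg 6: dist=13701.5 km, bearing=118.5°
Leg 7: dist=9301.7 km, bearing=49.0°
Total: 79572.0 km

Leg 1: φ1=-0.4571436, φ2=0.0235253, Δφ=0.4806689, Δλ=1.3227624 rad; a=sin²(Δφ/2)+cosφ1·cosφ2·sin²(Δλ/2)=0.3950768620; c=2·atan2(√a, √(1-a))=1.359378594; dist=6371·c=8660.601 ≈ 8660.6 km; running total=8660.6 km
Leg 1 bearing: y=sinΔλ·cosφ2=0.96912871, x=cosφ1·sinφ2-sinφ1·cosφ2·cosΔλ=0.12943755; θ=atan2(y, x)=82.3926° ≈ 82.4°
Leg 2: φ1=0.0235253, φ2=0.5950752, Δφ=0.5715500, Δλ=-3.8762646 rad; a=sin²(Δφ/2)+cosφ1·cosφ2·sin²(Δλ/2)=0.8005702387; c=2·atan2(√a, √(1-a))=2.215723796; dist=6371·c=14116.376 ≈ 14116.4 km; running total=22777.0 km
Leg 2 bearing: y=sinΔλ·cosφ2=0.55511588, x=cosφ1·sinφ2-sinφ1·cosφ2·cosΔλ=0.57487084; θ=atan2(y, x)=43.9984° ≈ 44.0°
Leg 3: φ1=0.5950752, φ2=-0.5573569, Δφ=-1.1524322, Δλ=4.0868700 rad; a=sin²(Δφ/2)+cosφ1·cosφ2·sin²(Δλ/2)=0.8540001007; c=2·atan2(√a, √(1-a))=2.357458777; dist=6371·c=15019.370 ≈ 15019.4 km; running total=37796.4 km
Leg 3 bearing: y=sinΔλ·cosφ2=-0.68797100, x=cosφ1·sinφ2-sinφ1·cosφ2·cosΔλ=-0.15947296; θ=atan2(y, x)=-103.0508° <0 so +360° → 256.9492° ≈ 256.9°
Leg 4: φ1=-0.5573569, φ2=0.8604700, Δφ=1.4178269, Δλ=-4.1707976 rad; a=sin²(Δφ/2)+cosφ1·cosφ2·sin²(Δλ/2)=0.8431466379; c=2·atan2(√a, √(1-a))=2.327176664; dist=6371·c=14826.443 ≈ 14826.4 km; running total=52622.8 km
Leg 4 bearing: y=sinΔλ·cosφ2=0.55876148, x=cosφ1·sinφ2-sinφ1·cosφ2·cosΔλ=0.46560407; θ=atan2(y, x)=50.1963° ≈ 50.2°
Leg 5: φ1=0.8604700, φ2=0.3390983, Δφ=-0.5213717, Δλ=0.4177847 rad; a=sin²(Δφ/2)+cosφ1·cosφ2·sin²(Δλ/2)=0.0928774664; c=2·atan2(√a, √(1-a))=0.619368760; dist=6371·c=3945.998 ≈ 3946.0 km; running total=56568.8 km
Leg 5 bearing: y=sinΔλ·cosφ2=0.38263201, x=cosφ1·sinφ2-sinφ1·cosφ2·cosΔλ=-0.43657498; θ=atan2(y, x)=138.7674° ≈ 138.8°
Leg 6: φ1=0.3390983, φ2=-0.5925096, Δφ=-0.9316079, Δλ=2.0520290 rad; a=sin²(Δφ/2)+cosφ1·cosφ2·sin²(Δλ/2)=0.7739329037; c=2·atan2(√a, √(1-a))=2.150607293; dist=6371·c=13701.519 ≈ 13701.5 km; running total=70270.3 km
Leg 6 bearing: y=sinΔλ·cosφ2=0.73532663, x=cosφ1·sinφ2-sinφ1·cosφ2·cosΔλ=-0.39892080; θ=atan2(y, x)=118.4802° ≈ 118.5°
Leg 7: φ1=-0.5925096, φ2=0.4991642, Δφ=1.0916738, Δλ=1.0253007 rad; a=sin²(Δφ/2)+cosφ1·cosφ2·sin²(Δλ/2)=0.4447190478; c=2·atan2(√a, √(1-a))=1.460007924; dist=6371·c=9301.710 ≈ 9301.7 km; running total=79572.0 km
Leg 7 bearing: y=sinΔλ·cosφ2=0.75056150, x=cosφ1·sinφ2-sinφ1·cosφ2·cosΔλ=0.65148561; θ=atan2(y, x)=49.0421° ≈ 49.0°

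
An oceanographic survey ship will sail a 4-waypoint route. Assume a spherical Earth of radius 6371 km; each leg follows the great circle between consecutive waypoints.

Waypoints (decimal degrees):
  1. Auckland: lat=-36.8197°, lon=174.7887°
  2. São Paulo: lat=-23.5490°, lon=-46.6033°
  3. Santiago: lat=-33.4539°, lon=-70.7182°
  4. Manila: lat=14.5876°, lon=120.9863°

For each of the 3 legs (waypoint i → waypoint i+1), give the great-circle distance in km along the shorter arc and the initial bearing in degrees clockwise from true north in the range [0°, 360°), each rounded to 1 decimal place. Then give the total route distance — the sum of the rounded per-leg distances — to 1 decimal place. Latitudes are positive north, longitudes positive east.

Leg 1: dist=12023.0 km, bearing=140.4°
Leg 2: dist=2592.5 km, bearing=239.5°
Leg 3: dist=17608.3 km, bearing=212.2°
Total: 32223.8 km

Leg 1: φ1=-0.6426250, φ2=-0.4110076, Δφ=0.2316174, Δλ=-3.8640193 rad; a=sin²(Δφ/2)+cosφ1·cosφ2·sin²(Δλ/2)=0.6555509531; c=2·atan2(√a, √(1-a))=1.887148581; dist=6371·c=12023.024 ≈ 12023.0 km; running total=12023.0 km
Leg 1 bearing: y=sinΔλ·cosφ2=0.60614095, x=cosφ1·sinφ2-sinφ1·cosφ2·cosΔλ=-0.73198958; θ=atan2(y, x)=140.3728° ≈ 140.4°
Leg 2: φ1=-0.4110076, φ2=-0.5838807, Δφ=-0.1728731, Δλ=-0.4208844 rad; a=sin²(Δφ/2)+cosφ1·cosφ2·sin²(Δλ/2)=0.0408275091; c=2·atan2(√a, √(1-a))=0.406917993; dist=6371·c=2592.475 ≈ 2592.5 km; running total=14615.5 km
Leg 2 bearing: y=sinΔλ·cosφ2=-0.34088025, x=cosφ1·sinφ2-sinφ1·cosφ2·cosΔλ=-0.20110482; θ=atan2(y, x)=-120.5388° <0 so +360° → 239.4612° ≈ 239.5°
Leg 3: φ1=-0.5838807, φ2=0.2546016, Δφ=0.8384824, Δλ=3.3458747 rad; a=sin²(Δφ/2)+cosφ1·cosφ2·sin²(Δλ/2)=0.9647433227; c=2·atan2(√a, √(1-a))=2.763814973; dist=6371·c=17608.265 ≈ 17608.3 km; running total=32223.8 km
Leg 3 bearing: y=sinΔλ·cosφ2=-0.19632461, x=cosφ1·sinφ2-sinφ1·cosφ2·cosΔλ=-0.31226787; θ=atan2(y, x)=-147.8422° <0 so +360° → 212.1578° ≈ 212.2°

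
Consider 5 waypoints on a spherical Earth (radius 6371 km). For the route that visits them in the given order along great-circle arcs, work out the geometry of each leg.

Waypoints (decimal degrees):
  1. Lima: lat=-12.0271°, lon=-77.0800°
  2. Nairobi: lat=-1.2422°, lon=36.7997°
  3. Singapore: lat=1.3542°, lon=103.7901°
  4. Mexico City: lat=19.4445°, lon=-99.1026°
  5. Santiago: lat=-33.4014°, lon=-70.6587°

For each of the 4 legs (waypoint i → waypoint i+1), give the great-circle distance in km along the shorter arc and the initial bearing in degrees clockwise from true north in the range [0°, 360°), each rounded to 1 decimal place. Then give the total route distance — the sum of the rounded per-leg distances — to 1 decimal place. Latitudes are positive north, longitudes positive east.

Leg 1: dist=12569.1 km, bearing=96.6°
Leg 2: dist=7453.9 km, bearing=88.0°
Leg 3: dist=16610.5 km, bearing=46.1°
Leg 4: dist=6605.8 km, bearing=152.5°
Total: 43239.3 km

Leg 1: φ1=-0.2099125, φ2=-0.0216805, Δφ=0.1882320, Δλ=1.9875757 rad; a=sin²(Δφ/2)+cosφ1·cosφ2·sin²(Δλ/2)=0.6956605995; c=2·atan2(√a, √(1-a))=1.972863171; dist=6371·c=12569.111 ≈ 12569.1 km; running total=12569.1 km
Leg 1 bearing: y=sinΔλ·cosφ2=0.91418255, x=cosφ1·sinφ2-sinφ1·cosφ2·cosΔλ=-0.10553669; θ=atan2(y, x)=96.5853° ≈ 96.6°
Leg 2: φ1=-0.0216805, φ2=0.0236352, Δφ=0.0453157, Δλ=1.1692030 rad; a=sin²(Δφ/2)+cosφ1·cosφ2·sin²(Δλ/2)=0.3049139960; c=2·atan2(√a, √(1-a))=1.169977927; dist=6371·c=7453.929 ≈ 7453.9 km; running total=20023.0 km
Leg 2 bearing: y=sinΔλ·cosφ2=0.92018229, x=cosφ1·sinφ2-sinφ1·cosφ2·cosΔλ=0.03209905; θ=atan2(y, x)=88.0021° ≈ 88.0°
Leg 3: φ1=0.0236352, φ2=0.3393705, Δφ=0.3157353, Δλ=-3.5411456 rad; a=sin²(Δφ/2)+cosφ1·cosφ2·sin²(Δλ/2)=0.9302909322; c=2·atan2(√a, √(1-a))=2.607207351; dist=6371·c=16610.518 ≈ 16610.5 km; running total=36633.5 km
Leg 3 bearing: y=sinΔλ·cosφ2=0.36681935, x=cosφ1·sinφ2-sinφ1·cosφ2·cosΔλ=0.35333046; θ=atan2(y, x)=46.0731° ≈ 46.1°
Leg 4: φ1=0.3393705, φ2=-0.5829644, Δφ=-0.9223350, Δλ=0.4964397 rad; a=sin²(Δφ/2)+cosφ1·cosφ2·sin²(Δλ/2)=0.2455346066; c=2·atan2(√a, √(1-a))=1.036854098; dist=6371·c=6605.797 ≈ 6605.8 km; running total=43239.3 km
Leg 4 bearing: y=sinΔλ·cosφ2=0.39763001, x=cosφ1·sinφ2-sinφ1·cosφ2·cosΔλ=-0.76346567; θ=atan2(y, x)=152.4885° ≈ 152.5°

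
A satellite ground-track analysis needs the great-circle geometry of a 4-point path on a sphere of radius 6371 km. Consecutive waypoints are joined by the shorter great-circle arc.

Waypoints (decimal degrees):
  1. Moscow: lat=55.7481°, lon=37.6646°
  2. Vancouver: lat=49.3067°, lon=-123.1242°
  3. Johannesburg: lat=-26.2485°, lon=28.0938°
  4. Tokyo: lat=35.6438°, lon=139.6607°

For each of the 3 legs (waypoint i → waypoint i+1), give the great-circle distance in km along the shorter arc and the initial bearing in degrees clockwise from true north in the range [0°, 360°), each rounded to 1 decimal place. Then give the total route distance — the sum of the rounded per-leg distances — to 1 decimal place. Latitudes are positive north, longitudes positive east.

Leg 1: dist=8198.3 km, bearing=347.1°
Leg 2: dist=16454.6 km, bearing=54.5°
Leg 3: dist=13533.7 km, bearing=62.7°
Total: 38186.6 km

Leg 1: φ1=0.9729879, φ2=0.8605643, Δφ=-0.1124236, Δλ=-2.8062940 rad; a=sin²(Δφ/2)+cosφ1·cosφ2·sin²(Δλ/2)=0.3599106505; c=2·atan2(√a, √(1-a))=1.286816068; dist=6371·c=8198.305 ≈ 8198.3 km; running total=8198.3 km
Leg 1 bearing: y=sinΔλ·cosφ2=-0.21454462, x=cosφ1·sinφ2-sinφ1·cosφ2·cosΔλ=0.93566581; θ=atan2(y, x)=-12.9145° <0 so +360° → 347.0855° ≈ 347.1°
Leg 2: φ1=0.8605643, φ2=-0.4581227, Δφ=-1.3186870, Δλ=2.6392520 rad; a=sin²(Δφ/2)+cosφ1·cosφ2·sin²(Δλ/2)=0.9239314563; c=2·atan2(√a, √(1-a))=2.582737934; dist=6371·c=16454.623 ≈ 16454.6 km; running total=24652.9 km
Leg 2 bearing: y=sinΔλ·cosφ2=0.43183038, x=cosφ1·sinφ2-sinφ1·cosφ2·cosΔλ=0.30765403; θ=atan2(y, x)=54.5323° ≈ 54.5°
Leg 3: φ1=-0.4581227, φ2=0.6221017, Δφ=1.0802244, Δλ=1.9472097 rad; a=sin²(Δφ/2)+cosφ1·cosφ2·sin²(Δλ/2)=0.7628232732; c=2·atan2(√a, √(1-a))=2.124271276; dist=6371·c=13533.732 ≈ 13533.7 km; running total=38186.6 km
Leg 3 bearing: y=sinΔλ·cosφ2=0.75576069, x=cosφ1·sinφ2-sinφ1·cosφ2·cosΔλ=0.39054000; θ=atan2(y, x)=62.6723° ≈ 62.7°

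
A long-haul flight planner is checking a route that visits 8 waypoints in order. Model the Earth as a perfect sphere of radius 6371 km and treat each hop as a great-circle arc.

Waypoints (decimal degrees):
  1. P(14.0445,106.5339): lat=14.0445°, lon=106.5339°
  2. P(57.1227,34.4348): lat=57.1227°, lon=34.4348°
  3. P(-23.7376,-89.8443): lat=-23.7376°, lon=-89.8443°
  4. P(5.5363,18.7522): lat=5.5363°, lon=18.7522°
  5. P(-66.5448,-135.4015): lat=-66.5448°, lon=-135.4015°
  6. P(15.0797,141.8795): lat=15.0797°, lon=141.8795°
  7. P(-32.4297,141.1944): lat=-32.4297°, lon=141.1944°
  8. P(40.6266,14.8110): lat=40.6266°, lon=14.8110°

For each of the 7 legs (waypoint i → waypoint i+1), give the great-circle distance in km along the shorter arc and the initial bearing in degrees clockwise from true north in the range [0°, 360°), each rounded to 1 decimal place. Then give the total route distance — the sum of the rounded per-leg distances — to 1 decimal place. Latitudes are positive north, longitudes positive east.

Leg 1: dist=7622.5 km, bearing=326.3°
Leg 2: dist=14251.5 km, bearing=285.8°
Leg 3: dist=12146.1 km, bearing=92.4°
Leg 4: dist=12946.0 km, bearing=191.2°
Leg 5: dist=11225.2 km, bearing=282.7°
Leg 6: dist=5283.3 km, bearing=180.8°
Leg 7: dist=15213.4 km, bearing=296.8°
Total: 78688.0 km

Leg 1: φ1=0.2451228, φ2=0.9969792, Δφ=0.7518564, Δλ=-1.2583667 rad; a=sin²(Δφ/2)+cosφ1·cosφ2·sin²(Δλ/2)=0.3171631225; c=2·atan2(√a, √(1-a))=1.196439737; dist=6371·c=7622.518 ≈ 7622.5 km; running total=7622.5 km
Leg 1 bearing: y=sinΔλ·cosφ2=-0.51656256, x=cosφ1·sinφ2-sinφ1·cosφ2·cosΔλ=0.77423887; θ=atan2(y, x)=-33.7107° <0 so +360° → 326.2893° ≈ 326.3°
Leg 2: φ1=0.9969792, φ2=-0.4142993, Δφ=-1.4112785, Δλ=-2.1690795 rad; a=sin²(Δφ/2)+cosφ1·cosφ2·sin²(Δλ/2)=0.8089750402; c=2·atan2(√a, √(1-a))=2.236929031; dist=6371·c=14251.475 ≈ 14251.5 km; running total=21874.0 km
Leg 2 bearing: y=sinΔλ·cosφ2=-0.75639736, x=cosφ1·sinφ2-sinφ1·cosφ2·cosΔλ=0.21447782; θ=atan2(y, x)=-74.1692° <0 so +360° → 285.8308° ≈ 285.8°
Leg 3: φ1=-0.4142993, φ2=0.0966267, Δφ=0.5109259, Δλ=1.8953665 rad; a=sin²(Δφ/2)+cosφ1·cosφ2·sin²(Δλ/2)=0.6646983024; c=2·atan2(√a, √(1-a))=1.906460771; dist=6371·c=12146.062 ≈ 12146.1 km; running total=34020.1 km
Leg 3 bearing: y=sinΔλ·cosφ2=0.94336672, x=cosφ1·sinφ2-sinφ1·cosφ2·cosΔλ=-0.03946015; θ=atan2(y, x)=92.3952° ≈ 92.4°
Leg 4: φ1=0.0966267, φ2=-1.1614259, Δφ=-1.2580525, Δλ=-2.6904896 rad; a=sin²(Δφ/2)+cosφ1·cosφ2·sin²(Δλ/2)=0.7225245902; c=2·atan2(√a, √(1-a))=2.032025506; dist=6371·c=12946.034 ≈ 12946.0 km; running total=46966.1 km
Leg 4 bearing: y=sinΔλ·cosφ2=-0.17352538, x=cosφ1·sinφ2-sinφ1·cosφ2·cosΔλ=-0.87853296; θ=atan2(y, x)=-168.8269° <0 so +360° → 191.1731° ≈ 191.2°
Leg 5: φ1=-1.1614259, φ2=0.2631904, Δφ=1.4246163, Δλ=4.8394664 rad; a=sin²(Δφ/2)+cosφ1·cosφ2·sin²(Δλ/2)=0.5949789235; c=2·atan2(√a, √(1-a))=1.761915538; dist=6371·c=11225.164 ≈ 11225.2 km; running total=58191.3 km
Leg 5 bearing: y=sinΔλ·cosφ2=-0.95777906, x=cosφ1·sinφ2-sinφ1·cosφ2·cosΔλ=0.21581309; θ=atan2(y, x)=-77.3018° <0 so +360° → 282.6982° ≈ 282.7°
Leg 6: φ1=0.2631904, φ2=-0.5660050, Δφ=-0.8291955, Δλ=-0.0119573 rad; a=sin²(Δφ/2)+cosφ1·cosφ2·sin²(Δλ/2)=0.1622945104; c=2·atan2(√a, √(1-a))=0.829274463; dist=6371·c=5283.308 ≈ 5283.3 km; running total=63474.6 km
Leg 6 bearing: y=sinΔλ·cosφ2=-0.01009228, x=cosφ1·sinφ2-sinφ1·cosφ2·cosΔλ=-0.73737247; θ=atan2(y, x)=-179.2159° <0 so +360° → 180.7841° ≈ 180.8°
Leg 7: φ1=-0.5660050, φ2=0.7090679, Δφ=1.2750730, Δλ=-2.2058064 rad; a=sin²(Δφ/2)+cosφ1·cosφ2·sin²(Δλ/2)=0.8645877319; c=2·atan2(√a, √(1-a))=2.387912616; dist=6371·c=15213.391 ≈ 15213.4 km; running total=78688.0 km
Leg 7 bearing: y=sinΔλ·cosφ2=-0.61101998, x=cosφ1·sinφ2-sinφ1·cosφ2·cosΔλ=0.30815211; θ=atan2(y, x)=-63.2371° <0 so +360° → 296.7629° ≈ 296.8°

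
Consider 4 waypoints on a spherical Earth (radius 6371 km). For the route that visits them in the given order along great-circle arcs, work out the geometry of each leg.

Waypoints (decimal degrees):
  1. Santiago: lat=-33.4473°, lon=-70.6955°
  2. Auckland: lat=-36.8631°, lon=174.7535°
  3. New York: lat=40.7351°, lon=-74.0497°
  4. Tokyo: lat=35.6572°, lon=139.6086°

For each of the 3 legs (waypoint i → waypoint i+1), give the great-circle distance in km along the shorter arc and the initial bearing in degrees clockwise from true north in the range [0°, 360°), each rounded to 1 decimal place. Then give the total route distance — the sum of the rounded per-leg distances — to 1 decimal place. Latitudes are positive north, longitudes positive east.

Leg 1: dist=9668.0 km, bearing=226.8°
Leg 2: dist=14192.7 km, bearing=63.1°
Leg 3: dist=10851.4 km, bearing=333.0°
Total: 34712.1 km

Leg 1: φ1=-0.5837655, φ2=-0.6433825, Δφ=-0.0596170, Δλ=4.2838932 rad; a=sin²(Δφ/2)+cosφ1·cosφ2·sin²(Δλ/2)=0.4733647277; c=2·atan2(√a, √(1-a))=1.517500555; dist=6371·c=9667.996 ≈ 9668.0 km; running total=9668.0 km
Leg 1 bearing: y=sinΔλ·cosφ2=-0.72773817, x=cosφ1·sinφ2-sinφ1·cosφ2·cosΔλ=-0.68378315; θ=atan2(y, x)=-133.2164° <0 so +360° → 226.7836° ≈ 226.8°
Leg 2: φ1=-0.6433825, φ2=0.7109616, Δφ=1.3543441, Δλ=-4.3424350 rad; a=sin²(Δφ/2)+cosφ1·cosφ2·sin²(Δλ/2)=0.8053380109; c=2·atan2(√a, √(1-a))=2.227710329; dist=6371·c=14192.743 ≈ 14192.7 km; running total=23860.7 km
Leg 2 bearing: y=sinΔλ·cosφ2=0.70646941, x=cosφ1·sinφ2-sinφ1·cosφ2·cosΔλ=0.35773701; θ=atan2(y, x)=63.1436° ≈ 63.1°
Leg 3: φ1=0.7109616, φ2=0.6223355, Δφ=-0.0886261, Δλ=3.7290408 rad; a=sin²(Δφ/2)+cosφ1·cosφ2·sin²(Δλ/2)=0.5660298691; c=2·atan2(√a, √(1-a))=1.703242958; dist=6371·c=10851.361 ≈ 10851.4 km; running total=34712.1 km
Leg 3 bearing: y=sinΔλ·cosφ2=-0.45032966, x=cosφ1·sinφ2-sinφ1·cosφ2·cosΔλ=0.88304214; θ=atan2(y, x)=-27.0205° <0 so +360° → 332.9795° ≈ 333.0°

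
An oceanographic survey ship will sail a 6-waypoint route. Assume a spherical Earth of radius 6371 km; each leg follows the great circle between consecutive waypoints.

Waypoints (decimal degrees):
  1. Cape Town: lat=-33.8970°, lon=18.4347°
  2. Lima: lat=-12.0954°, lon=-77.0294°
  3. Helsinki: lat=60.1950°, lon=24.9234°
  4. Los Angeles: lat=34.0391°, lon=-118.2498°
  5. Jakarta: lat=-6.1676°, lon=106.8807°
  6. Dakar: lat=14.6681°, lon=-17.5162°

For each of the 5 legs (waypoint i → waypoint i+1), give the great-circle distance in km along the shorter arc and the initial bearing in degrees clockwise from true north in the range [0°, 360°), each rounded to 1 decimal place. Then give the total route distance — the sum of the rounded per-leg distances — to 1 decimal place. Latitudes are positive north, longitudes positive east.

Leg 1: dist=9755.3 km, bearing=256.9°
Leg 2: dist=11832.1 km, bearing=30.5°
Leg 3: dist=9009.4 km, bearing=329.8°
Leg 4: dist=14443.5 km, bearing=293.3°
Leg 5: dist=13875.9 km, bearing=283.6°
Total: 58916.2 km

Leg 1: φ1=-0.5916143, φ2=-0.2111046, Δφ=0.3805097, Δλ=-1.6661629 rad; a=sin²(Δφ/2)+cosφ1·cosφ2·sin²(Δλ/2)=0.4802113832; c=2·atan2(√a, √(1-a))=1.531208754; dist=6371·c=9755.331 ≈ 9755.3 km; running total=9755.3 km
Leg 1 bearing: y=sinΔλ·cosφ2=-0.97335700, x=cosφ1·sinφ2-sinφ1·cosφ2·cosΔλ=-0.22585350; θ=atan2(y, x)=-103.0635° <0 so +360° → 256.9365° ≈ 256.9°
Leg 2: φ1=-0.2111046, φ2=1.0506009, Δφ=1.2617055, Δλ=1.7794120 rad; a=sin²(Δφ/2)+cosφ1·cosφ2·sin²(Δλ/2)=0.6412395602; c=2·atan2(√a, √(1-a))=1.857173829; dist=6371·c=11832.054 ≈ 11832.1 km; running total=21587.4 km
Leg 2 bearing: y=sinΔλ·cosφ2=0.48627293, x=cosφ1·sinφ2-sinφ1·cosφ2·cosΔλ=0.82688826; θ=atan2(y, x)=30.4588° ≈ 30.5°
Leg 3: φ1=1.0506009, φ2=0.5940944, Δφ=-0.4565066, Δλ=-2.4988437 rad; a=sin²(Δφ/2)+cosφ1·cosφ2·sin²(Δλ/2)=0.4219887177; c=2·atan2(√a, √(1-a))=1.414133715; dist=6371·c=9009.446 ≈ 9009.4 km; running total=30596.8 km
Leg 3 bearing: y=sinΔλ·cosφ2=-0.49669467, x=cosφ1·sinφ2-sinφ1·cosφ2·cosΔλ=0.85378648; θ=atan2(y, x)=-30.1889° <0 so +360° → 329.8111° ≈ 329.8°
Leg 4: φ1=0.5940944, φ2=-0.1076449, Δφ=-0.7017393, Δλ=3.9292685 rad; a=sin²(Δφ/2)+cosφ1·cosφ2·sin²(Δλ/2)=0.8206835351; c=2·atan2(√a, √(1-a))=2.267075085; dist=6371·c=14443.535 ≈ 14443.5 km; running total=45040.3 km
Leg 4 bearing: y=sinΔλ·cosφ2=-0.70461336, x=cosφ1·sinφ2-sinφ1·cosφ2·cosΔλ=0.30359232; θ=atan2(y, x)=-66.6905° <0 so +360° → 293.3095° ≈ 293.3°
Leg 5: φ1=-0.1076449, φ2=0.2560066, Δφ=0.3636516, Δλ=-2.1711355 rad; a=sin²(Δφ/2)+cosφ1·cosφ2·sin²(Δλ/2)=0.7852764038; c=2·atan2(√a, √(1-a))=2.177975145; dist=6371·c=13875.880 ≈ 13875.9 km; running total=58916.2 km
Leg 5 bearing: y=sinΔλ·cosφ2=-0.79825170, x=cosφ1·sinφ2-sinφ1·cosφ2·cosΔλ=0.19303812; θ=atan2(y, x)=-76.4054° <0 so +360° → 283.5946° ≈ 283.6°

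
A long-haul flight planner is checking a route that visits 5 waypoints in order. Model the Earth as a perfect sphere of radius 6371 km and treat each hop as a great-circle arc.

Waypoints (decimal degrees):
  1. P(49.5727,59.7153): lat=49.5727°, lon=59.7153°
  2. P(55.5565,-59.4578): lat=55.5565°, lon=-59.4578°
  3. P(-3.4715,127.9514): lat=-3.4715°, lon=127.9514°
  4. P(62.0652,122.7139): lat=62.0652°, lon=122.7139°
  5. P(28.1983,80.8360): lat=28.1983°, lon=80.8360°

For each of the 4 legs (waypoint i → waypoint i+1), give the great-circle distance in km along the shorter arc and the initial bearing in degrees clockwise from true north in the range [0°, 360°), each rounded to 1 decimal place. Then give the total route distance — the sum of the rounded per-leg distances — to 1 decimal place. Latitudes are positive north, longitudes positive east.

Leg 1: φ1=0.8652068, φ2=0.9696438, Δφ=0.1044370, Δλ=-2.0799630 rad; a=sin²(Δφ/2)+cosφ1·cosφ2·sin²(Δλ/2)=0.2755058108; c=2·atan2(√a, √(1-a))=1.105163464; dist=6371·c=7040.996 ≈ 7041.0 km; running total=7041.0 km
Leg 1 bearing: y=sinΔλ·cosφ2=-0.49384836, x=cosφ1·sinφ2-sinφ1·cosφ2·cosΔλ=0.74466317; θ=atan2(y, x)=-33.5517° <0 so +360° → 326.4483° ≈ 326.4°
Leg 2: φ1=0.9696438, φ2=-0.0605891, Δφ=-1.0302330, Δλ=3.2709076 rad; a=sin²(Δφ/2)+cosφ1·cosφ2·sin²(Δλ/2)=0.8048889938; c=2·atan2(√a, √(1-a))=2.226576771; dist=6371·c=14185.521 ≈ 14185.5 km; running total=21226.5 km
Leg 2 bearing: y=sinΔλ·cosφ2=-0.12871820, x=cosφ1·sinφ2-sinφ1·cosφ2·cosΔλ=0.78205015; θ=atan2(y, x)=-9.3466° <0 so +360° → 350.6534° ≈ 350.7°
Leg 3: φ1=-0.0605891, φ2=1.0832421, Δφ=1.1438312, Δλ=-0.0914116 rad; a=sin²(Δφ/2)+cosφ1·cosφ2·sin²(Δλ/2)=0.2939210132; c=2·atan2(√a, √(1-a))=1.145975026; dist=6371·c=7301.007 ≈ 7301.0 km; running total=28527.5 km
Leg 3 bearing: y=sinΔλ·cosφ2=-0.04276367, x=cosφ1·sinφ2-sinφ1·cosφ2·cosΔλ=0.91010828; θ=atan2(y, x)=-2.6902° <0 so +360° → 357.3098° ≈ 357.3°
Leg 4: φ1=1.0832421, φ2=0.4921532, Δφ=-0.5910889, Δλ=-0.7309072 rad; a=sin²(Δφ/2)+cosφ1·cosφ2·sin²(Δλ/2)=0.1375624100; c=2·atan2(√a, √(1-a))=0.759943142; dist=6371·c=4841.598 ≈ 4841.6 km; running total=33369.1 km
Leg 4 bearing: y=sinΔλ·cosφ2=-0.58831943, x=cosφ1·sinφ2-sinφ1·cosφ2·cosΔλ=-0.35837999; θ=atan2(y, x)=-121.3481° <0 so +360° → 238.6519° ≈ 238.7°

Leg 1: dist=7041.0 km, bearing=326.4°
Leg 2: dist=14185.5 km, bearing=350.7°
Leg 3: dist=7301.0 km, bearing=357.3°
Leg 4: dist=4841.6 km, bearing=238.7°
Total: 33369.1 km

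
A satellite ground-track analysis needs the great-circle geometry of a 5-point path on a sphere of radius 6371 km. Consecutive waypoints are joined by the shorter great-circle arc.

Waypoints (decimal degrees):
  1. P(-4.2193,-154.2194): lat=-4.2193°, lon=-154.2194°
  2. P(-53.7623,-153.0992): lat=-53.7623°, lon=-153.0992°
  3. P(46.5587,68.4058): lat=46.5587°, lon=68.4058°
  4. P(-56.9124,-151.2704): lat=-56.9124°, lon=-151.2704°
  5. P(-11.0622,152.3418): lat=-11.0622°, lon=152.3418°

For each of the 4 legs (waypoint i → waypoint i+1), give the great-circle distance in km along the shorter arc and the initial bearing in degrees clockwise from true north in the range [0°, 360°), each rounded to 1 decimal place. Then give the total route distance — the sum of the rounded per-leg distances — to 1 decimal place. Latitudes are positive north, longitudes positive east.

Leg 1: φ1=-0.0736407, φ2=-0.9383291, Δφ=-0.8646885, Δλ=0.0195512 rad; a=sin²(Δφ/2)+cosφ1·cosφ2·sin²(Δλ/2)=0.1756177418; c=2·atan2(√a, √(1-a))=0.864836539; dist=6371·c=5509.874 ≈ 5509.9 km; running total=5509.9 km
Leg 1 bearing: y=sinΔλ·cosφ2=0.01155668, x=cosφ1·sinφ2-sinφ1·cosφ2·cosΔλ=-0.76090147; θ=atan2(y, x)=179.1299° ≈ 179.1°
Leg 2: φ1=-0.9383291, φ2=0.8126026, Δφ=1.7509318, Δλ=3.8659916 rad; a=sin²(Δφ/2)+cosφ1·cosφ2·sin²(Δλ/2)=0.9450204239; c=2·atan2(√a, √(1-a))=2.668231091; dist=6371·c=16999.300 ≈ 16999.3 km; running total=22509.2 km
Leg 2 bearing: y=sinΔλ·cosφ2=-0.45566982, x=cosφ1·sinφ2-sinφ1·cosφ2·cosΔλ=0.01386754; θ=atan2(y, x)=-88.2568° <0 so +360° → 271.7432° ≈ 271.7°
Leg 3: φ1=0.8126026, φ2=-0.9933088, Δφ=-1.8059114, Δλ=-3.8340730 rad; a=sin²(Δφ/2)+cosφ1·cosφ2·sin²(Δλ/2)=0.9486267795; c=2·atan2(√a, √(1-a))=2.684305494; dist=6371·c=17101.710 ≈ 17101.7 km; running total=39610.9 km
Leg 3 bearing: y=sinΔλ·cosφ2=0.34854204, x=cosφ1·sinφ2-sinφ1·cosφ2·cosΔλ=-0.27102491; θ=atan2(y, x)=127.8685° ≈ 127.9°
Leg 4: φ1=-0.9933088, φ2=-0.1930718, Δφ=0.8002370, Δλ=5.2990325 rad; a=sin²(Δφ/2)+cosφ1·cosφ2·sin²(Δλ/2)=0.2713254385; c=2·atan2(√a, √(1-a))=1.095784322; dist=6371·c=6981.242 ≈ 6981.2 km; running total=46592.1 km
Leg 4 bearing: y=sinΔλ·cosφ2=-0.81732945, x=cosφ1·sinφ2-sinφ1·cosφ2·cosΔλ=0.35043451; θ=atan2(y, x)=-66.7925° <0 so +360° → 293.2075° ≈ 293.2°

Leg 1: dist=5509.9 km, bearing=179.1°
Leg 2: dist=16999.3 km, bearing=271.7°
Leg 3: dist=17101.7 km, bearing=127.9°
Leg 4: dist=6981.2 km, bearing=293.2°
Total: 46592.1 km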